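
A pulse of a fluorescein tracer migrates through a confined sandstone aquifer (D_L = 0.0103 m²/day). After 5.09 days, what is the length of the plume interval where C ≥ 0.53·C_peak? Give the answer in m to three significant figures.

0.730 m

The plume is Gaussian with σ = √(2Dt) = √(2 × 0.0103 × 5.09) = 0.3238 m.
C/C_peak = exp(−Δx²/(2σ²)) = 0.53 ⇒ Δx = σ·√(−2 ln 0.53) = 0.3238 × 1.127 = 0.3649 m.
Width = 2Δx = 0.730 m.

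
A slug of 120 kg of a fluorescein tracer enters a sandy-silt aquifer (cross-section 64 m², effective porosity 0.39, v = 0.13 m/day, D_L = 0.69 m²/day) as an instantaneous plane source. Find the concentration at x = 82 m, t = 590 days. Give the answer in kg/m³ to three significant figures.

For an instantaneous plane source, C(x,t) = M/(n_e·A·√(4πDt)) · exp(−(x−vt)²/(4Dt)), with n_e·A the pore (flow) area.
Plume center vt = 0.13 × 590 = 76.7 m, so the well at 82 m is 5.3 m downgradient of the peak.
√(4πDt) = 71.52 m, giving peak height M/(n_e·A·√(4πDt)) = 120/(0.39 × 64 × 71.52) = 0.06722 kg/m³.
(x−vt)²/(4Dt) = (5.3)²/(4 × 0.69 × 590) = 0.01725; exp(−0.01725) = 0.9829.
C = 0.06722 × 0.9829 = 0.0661 kg/m³.

0.0661 kg/m³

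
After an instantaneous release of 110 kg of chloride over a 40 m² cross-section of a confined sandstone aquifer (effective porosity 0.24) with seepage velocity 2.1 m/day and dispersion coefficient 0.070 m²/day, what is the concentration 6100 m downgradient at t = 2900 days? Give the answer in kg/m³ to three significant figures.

0.201 kg/m³

For an instantaneous plane source, C(x,t) = M/(n_e·A·√(4πDt)) · exp(−(x−vt)²/(4Dt)), with n_e·A the pore (flow) area.
Plume center vt = 2.1 × 2900 = 6090 m, so the well at 6100 m is 10 m downgradient of the peak.
√(4πDt) = 50.51 m, giving peak height M/(n_e·A·√(4πDt)) = 110/(0.24 × 40 × 50.51) = 0.2269 kg/m³.
(x−vt)²/(4Dt) = (10)²/(4 × 0.070 × 2900) = 0.1232; exp(−0.1232) = 0.8841.
C = 0.2269 × 0.8841 = 0.201 kg/m³.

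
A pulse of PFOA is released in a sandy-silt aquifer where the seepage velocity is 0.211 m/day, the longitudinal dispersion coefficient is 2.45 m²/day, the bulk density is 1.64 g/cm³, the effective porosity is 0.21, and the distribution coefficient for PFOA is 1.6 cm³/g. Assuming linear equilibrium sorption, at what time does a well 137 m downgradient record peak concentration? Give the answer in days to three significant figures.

Retardation factor R = 1 + ρ_b·K_d/n = 1 + 1.64 × 1.6/0.21 = 13.50.
Sorption retards both mechanisms: v_R = v/R = 0.01563 m/day, D_R = D/R = 0.1815 m²/day.
Peak time from v_R²t² + 2D_R t − x² = 0: t = (√(D_R² + v_R²x²) − D_R)/v_R².
√(D_R² + v_R²x²) = √(0.1815² + 0.01563² × 137²) = 2.149; v_R² = 0.0002443.
t = (2.149 − 0.1815)/0.0002443 = 8050 days.

8050 days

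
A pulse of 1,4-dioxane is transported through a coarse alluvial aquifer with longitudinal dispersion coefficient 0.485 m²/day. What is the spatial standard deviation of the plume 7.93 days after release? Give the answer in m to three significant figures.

Dispersive spreading gives a Gaussian with σ² = 2Dt; advection only shifts the center.
σ = √(2 × 0.485 × 7.93) = 2.77 m.

2.77 m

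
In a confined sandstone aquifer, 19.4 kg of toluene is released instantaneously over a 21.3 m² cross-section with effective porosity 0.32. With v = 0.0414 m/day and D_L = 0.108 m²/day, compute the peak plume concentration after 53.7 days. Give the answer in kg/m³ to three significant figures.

The peak of an instantaneous 1D plume sits at x = vt; there the Gaussian factor is 1 and C_max = M/(n_e·A·√(4πDt)), where n_e·A is the pore area the mass is dissolved in.
√(4πDt) = √(4π × 0.108 × 53.7) = 8.537 m, so C_max = 19.4/(0.32 × 21.3 × 8.537) = 0.333 kg/m³.

0.333 kg/m³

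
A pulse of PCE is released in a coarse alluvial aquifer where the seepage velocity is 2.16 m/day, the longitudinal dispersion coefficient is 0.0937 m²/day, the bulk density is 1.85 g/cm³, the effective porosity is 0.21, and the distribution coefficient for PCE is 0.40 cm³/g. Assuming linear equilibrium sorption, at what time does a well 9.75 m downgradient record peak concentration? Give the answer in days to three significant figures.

Retardation factor R = 1 + ρ_b·K_d/n = 1 + 1.85 × 0.40/0.21 = 4.524.
Sorption retards both mechanisms: v_R = v/R = 0.4775 m/day, D_R = D/R = 0.02071 m²/day.
Peak time from v_R²t² + 2D_R t − x² = 0: t = (√(D_R² + v_R²x²) − D_R)/v_R².
√(D_R² + v_R²x²) = √(0.02071² + 0.4775² × 9.75²) = 4.656; v_R² = 0.2280.
t = (4.656 − 0.02071)/0.2280 = 20.3 days.

20.3 days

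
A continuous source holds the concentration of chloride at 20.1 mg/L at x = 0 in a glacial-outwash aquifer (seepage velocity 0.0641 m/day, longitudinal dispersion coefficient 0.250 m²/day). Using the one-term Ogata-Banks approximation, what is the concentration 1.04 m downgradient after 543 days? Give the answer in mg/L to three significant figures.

19.7 mg/L

For a continuous step input, C/C₀ ≈ ½·erfc((x−vt)/(2√(Dt))).
vt = 0.0641 × 543 = 34.8063 m and 2√(Dt) = 2√(0.250 × 543) = 23.30 m.
Argument (x−vt)/(2√(Dt)) = (1.04 − 34.8063)/23.30 = -1.449; ½·erfc(-1.449) = 0.9798.
C = 20.1 × 0.9798 = 19.7 mg/L.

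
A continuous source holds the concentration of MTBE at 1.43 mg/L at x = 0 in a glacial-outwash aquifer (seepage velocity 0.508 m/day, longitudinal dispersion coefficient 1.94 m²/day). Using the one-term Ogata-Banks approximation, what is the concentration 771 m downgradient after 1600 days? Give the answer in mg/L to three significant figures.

1.00 mg/L

For a continuous step input, C/C₀ ≈ ½·erfc((x−vt)/(2√(Dt))).
vt = 0.508 × 1600 = 812.8 m and 2√(Dt) = 2√(1.94 × 1600) = 111.4 m.
Argument (x−vt)/(2√(Dt)) = (771 − 812.8)/111.4 = -0.3752; ½·erfc(-0.3752) = 0.7022.
C = 1.43 × 0.7022 = 1.00 mg/L.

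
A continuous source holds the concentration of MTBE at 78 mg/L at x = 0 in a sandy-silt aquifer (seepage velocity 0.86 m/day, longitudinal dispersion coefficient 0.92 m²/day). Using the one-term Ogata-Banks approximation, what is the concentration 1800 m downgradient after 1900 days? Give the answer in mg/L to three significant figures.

0.195 mg/L

For a continuous step input, C/C₀ ≈ ½·erfc((x−vt)/(2√(Dt))).
vt = 0.86 × 1900 = 1634 m and 2√(Dt) = 2√(0.92 × 1900) = 83.62 m.
Argument (x−vt)/(2√(Dt)) = (1800 − 1634)/83.62 = 1.985; ½·erfc(1.985) = 0.002499.
C = 78 × 0.002499 = 0.195 mg/L.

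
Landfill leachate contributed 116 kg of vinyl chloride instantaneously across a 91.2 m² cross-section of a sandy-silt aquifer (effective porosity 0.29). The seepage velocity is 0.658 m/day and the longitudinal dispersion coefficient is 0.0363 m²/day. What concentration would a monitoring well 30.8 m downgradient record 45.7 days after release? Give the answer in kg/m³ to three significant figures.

For an instantaneous plane source, C(x,t) = M/(n_e·A·√(4πDt)) · exp(−(x−vt)²/(4Dt)), with n_e·A the pore (flow) area.
Plume center vt = 0.658 × 45.7 = 30.0706 m, so the well at 30.8 m is 0.7294 m downgradient of the peak.
√(4πDt) = 4.566 m, giving peak height M/(n_e·A·√(4πDt)) = 116/(0.29 × 91.2 × 4.566) = 0.9606 kg/m³.
(x−vt)²/(4Dt) = (0.7294)²/(4 × 0.0363 × 45.7) = 0.08018; exp(−0.08018) = 0.9230.
C = 0.9606 × 0.9230 = 0.887 kg/m³.

0.887 kg/m³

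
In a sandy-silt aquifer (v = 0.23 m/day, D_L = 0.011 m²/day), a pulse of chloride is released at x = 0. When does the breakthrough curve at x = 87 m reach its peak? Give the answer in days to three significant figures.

378 days

For the 1D instantaneous-source solution, setting ∂C/∂t = 0 at fixed x gives v²t² + 2Dt − x² = 0, so t = (√(D² + v²x²) − D)/v².
√(D² + v²x²) = √(0.011² + 0.23² × 87²) = 20.01; v² = 0.0529.
t = (20.01 − 0.011)/0.0529 = 378 days (vs. the pure-advection estimate x/v = 378 d).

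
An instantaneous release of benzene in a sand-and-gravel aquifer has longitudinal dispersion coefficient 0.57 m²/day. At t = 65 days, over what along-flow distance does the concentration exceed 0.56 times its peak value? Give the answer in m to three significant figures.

18.5 m

The plume is Gaussian with σ = √(2Dt) = √(2 × 0.57 × 65) = 8.608 m.
C/C_peak = exp(−Δx²/(2σ²)) = 0.56 ⇒ Δx = σ·√(−2 ln 0.56) = 8.608 × 1.077 = 9.271 m.
Width = 2Δx = 18.5 m.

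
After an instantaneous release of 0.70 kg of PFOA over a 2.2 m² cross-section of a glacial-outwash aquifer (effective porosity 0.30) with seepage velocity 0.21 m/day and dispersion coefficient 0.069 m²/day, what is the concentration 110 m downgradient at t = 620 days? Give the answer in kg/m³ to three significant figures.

0.00421 kg/m³

For an instantaneous plane source, C(x,t) = M/(n_e·A·√(4πDt)) · exp(−(x−vt)²/(4Dt)), with n_e·A the pore (flow) area.
Plume center vt = 0.21 × 620 = 130.2 m, so the well at 110 m is 20.2 m upgradient of the peak.
√(4πDt) = 23.19 m, giving peak height M/(n_e·A·√(4πDt)) = 0.70/(0.30 × 2.2 × 23.19) = 0.04574 kg/m³.
(x−vt)²/(4Dt) = (-20.2)²/(4 × 0.069 × 620) = 2.385; exp(−2.385) = 0.09209.
C = 0.04574 × 0.09209 = 0.00421 kg/m³.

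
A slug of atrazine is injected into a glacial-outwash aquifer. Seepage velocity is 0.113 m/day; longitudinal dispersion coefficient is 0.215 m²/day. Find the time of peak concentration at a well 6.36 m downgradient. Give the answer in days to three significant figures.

41.9 days

For the 1D instantaneous-source solution, setting ∂C/∂t = 0 at fixed x gives v²t² + 2Dt − x² = 0, so t = (√(D² + v²x²) − D)/v².
√(D² + v²x²) = √(0.215² + 0.113² × 6.36²) = 0.7502; v² = 0.012769.
t = (0.7502 − 0.215)/0.012769 = 41.9 days (vs. the pure-advection estimate x/v = 56.3 d).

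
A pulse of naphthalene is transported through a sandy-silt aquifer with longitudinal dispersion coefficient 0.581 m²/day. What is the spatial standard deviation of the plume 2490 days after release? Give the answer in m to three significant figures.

Dispersive spreading gives a Gaussian with σ² = 2Dt; advection only shifts the center.
σ = √(2 × 0.581 × 2490) = 53.8 m.

53.8 m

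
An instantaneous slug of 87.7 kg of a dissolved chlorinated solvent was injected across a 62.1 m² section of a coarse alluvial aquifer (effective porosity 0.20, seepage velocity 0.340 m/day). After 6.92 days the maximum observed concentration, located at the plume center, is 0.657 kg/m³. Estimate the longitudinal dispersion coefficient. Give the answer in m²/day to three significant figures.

At the plume center C_max = M/(n_e·A·√(4πDt)), so D = M²/(4πt·(n_e·A·C_max)²).
n_e·A·C_max = 0.20 × 62.1 × 0.657 = 8.160 kg/m.
D = 87.7²/(4π × 6.92 × 8.160²) = 1.33 m²/day.

1.33 m²/day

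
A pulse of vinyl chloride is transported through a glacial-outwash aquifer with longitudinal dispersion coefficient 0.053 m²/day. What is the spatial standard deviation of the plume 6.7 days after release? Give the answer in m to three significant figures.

Dispersive spreading gives a Gaussian with σ² = 2Dt; advection only shifts the center.
σ = √(2 × 0.053 × 6.7) = 0.843 m.

0.843 m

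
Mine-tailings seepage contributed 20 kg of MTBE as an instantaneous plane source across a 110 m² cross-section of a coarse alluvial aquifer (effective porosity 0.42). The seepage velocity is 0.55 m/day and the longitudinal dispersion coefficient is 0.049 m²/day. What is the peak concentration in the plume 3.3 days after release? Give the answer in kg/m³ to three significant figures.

The peak of an instantaneous 1D plume sits at x = vt; there the Gaussian factor is 1 and C_max = M/(n_e·A·√(4πDt)), where n_e·A is the pore area the mass is dissolved in.
√(4πDt) = √(4π × 0.049 × 3.3) = 1.425 m, so C_max = 20/(0.42 × 110 × 1.425) = 0.304 kg/m³.

0.304 kg/m³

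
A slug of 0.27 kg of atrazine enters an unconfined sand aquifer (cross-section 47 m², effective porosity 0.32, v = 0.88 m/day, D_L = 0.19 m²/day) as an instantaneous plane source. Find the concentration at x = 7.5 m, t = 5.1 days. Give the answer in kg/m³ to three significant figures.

For an instantaneous plane source, C(x,t) = M/(n_e·A·√(4πDt)) · exp(−(x−vt)²/(4Dt)), with n_e·A the pore (flow) area.
Plume center vt = 0.88 × 5.1 = 4.488 m, so the well at 7.5 m is 3.012 m downgradient of the peak.
√(4πDt) = 3.490 m, giving peak height M/(n_e·A·√(4πDt)) = 0.27/(0.32 × 47 × 3.490) = 0.005144 kg/m³.
(x−vt)²/(4Dt) = (3.012)²/(4 × 0.19 × 5.1) = 2.341; exp(−2.341) = 0.09623.
C = 0.005144 × 0.09623 = 0.000495 kg/m³.

0.000495 kg/m³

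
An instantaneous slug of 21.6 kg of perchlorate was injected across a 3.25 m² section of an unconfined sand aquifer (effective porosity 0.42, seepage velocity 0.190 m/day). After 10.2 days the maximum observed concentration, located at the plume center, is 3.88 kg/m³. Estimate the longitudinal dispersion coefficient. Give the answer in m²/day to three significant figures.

At the plume center C_max = M/(n_e·A·√(4πDt)), so D = M²/(4πt·(n_e·A·C_max)²).
n_e·A·C_max = 0.42 × 3.25 × 3.88 = 5.296 kg/m.
D = 21.6²/(4π × 10.2 × 5.296²) = 0.130 m²/day.

0.130 m²/day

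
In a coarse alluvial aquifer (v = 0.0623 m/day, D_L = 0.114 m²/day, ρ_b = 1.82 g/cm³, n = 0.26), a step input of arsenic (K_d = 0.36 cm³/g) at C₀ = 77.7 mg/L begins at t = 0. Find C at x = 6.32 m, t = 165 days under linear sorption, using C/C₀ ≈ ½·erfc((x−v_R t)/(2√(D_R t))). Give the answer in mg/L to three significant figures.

Retardation factor R = 1 + ρ_b·K_d/n = 1 + 1.82 × 0.36/0.26 = 3.520.
Sorption retards both mechanisms: v_R = v/R = 0.01770 m/day, D_R = D/R = 0.03239 m²/day.
v_R·t = 0.01770 × 165 = 2.9205 m; 2√(D_R t) = 4.624 m; argument = (6.32 − 2.9205)/4.624 = 0.7352.
C = C₀ × ½·erfc(0.7352) = 77.7 × 0.1492 = 11.6 mg/L.

11.6 mg/L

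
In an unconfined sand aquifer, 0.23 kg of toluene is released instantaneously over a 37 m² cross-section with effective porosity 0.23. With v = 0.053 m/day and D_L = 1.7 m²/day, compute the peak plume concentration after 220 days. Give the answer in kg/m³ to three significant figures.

The peak of an instantaneous 1D plume sits at x = vt; there the Gaussian factor is 1 and C_max = M/(n_e·A·√(4πDt)), where n_e·A is the pore area the mass is dissolved in.
√(4πDt) = √(4π × 1.7 × 220) = 68.56 m, so C_max = 0.23/(0.23 × 37 × 68.56) = 0.000394 kg/m³.

0.000394 kg/m³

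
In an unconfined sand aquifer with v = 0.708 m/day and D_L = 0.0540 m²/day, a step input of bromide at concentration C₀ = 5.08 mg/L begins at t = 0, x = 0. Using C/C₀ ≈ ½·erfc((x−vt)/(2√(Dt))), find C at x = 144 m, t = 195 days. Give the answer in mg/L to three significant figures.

For a continuous step input, C/C₀ ≈ ½·erfc((x−vt)/(2√(Dt))).
vt = 0.708 × 195 = 138.06 m and 2√(Dt) = 2√(0.0540 × 195) = 6.490 m.
Argument (x−vt)/(2√(Dt)) = (144 − 138.06)/6.490 = 0.9153; ½·erfc(0.9153) = 0.09776.
C = 5.08 × 0.09776 = 0.497 mg/L.

0.497 mg/L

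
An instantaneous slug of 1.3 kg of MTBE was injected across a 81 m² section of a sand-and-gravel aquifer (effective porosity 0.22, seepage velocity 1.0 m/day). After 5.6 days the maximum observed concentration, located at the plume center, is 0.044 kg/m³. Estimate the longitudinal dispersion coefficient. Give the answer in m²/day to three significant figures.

0.0391 m²/day

At the plume center C_max = M/(n_e·A·√(4πDt)), so D = M²/(4πt·(n_e·A·C_max)²).
n_e·A·C_max = 0.22 × 81 × 0.044 = 0.7841 kg/m.
D = 1.3²/(4π × 5.6 × 0.7841²) = 0.0391 m²/day.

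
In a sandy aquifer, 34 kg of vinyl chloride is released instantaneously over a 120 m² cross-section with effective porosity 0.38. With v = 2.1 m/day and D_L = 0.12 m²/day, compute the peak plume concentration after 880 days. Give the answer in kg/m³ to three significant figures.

The peak of an instantaneous 1D plume sits at x = vt; there the Gaussian factor is 1 and C_max = M/(n_e·A·√(4πDt)), where n_e·A is the pore area the mass is dissolved in.
√(4πDt) = √(4π × 0.12 × 880) = 36.43 m, so C_max = 34/(0.38 × 120 × 36.43) = 0.0205 kg/m³.

0.0205 kg/m³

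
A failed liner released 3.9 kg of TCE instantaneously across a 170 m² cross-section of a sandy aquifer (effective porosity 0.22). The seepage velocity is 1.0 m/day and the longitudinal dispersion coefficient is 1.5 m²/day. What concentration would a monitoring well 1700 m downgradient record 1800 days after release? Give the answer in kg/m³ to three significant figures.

0.000224 kg/m³

For an instantaneous plane source, C(x,t) = M/(n_e·A·√(4πDt)) · exp(−(x−vt)²/(4Dt)), with n_e·A the pore (flow) area.
Plume center vt = 1.0 × 1800 = 1800 m, so the well at 1700 m is 100 m upgradient of the peak.
√(4πDt) = 184.2 m, giving peak height M/(n_e·A·√(4πDt)) = 3.9/(0.22 × 170 × 184.2) = 0.0005661 kg/m³.
(x−vt)²/(4Dt) = (-100)²/(4 × 1.5 × 1800) = 0.9259; exp(−0.9259) = 0.3962.
C = 0.0005661 × 0.3962 = 0.000224 kg/m³.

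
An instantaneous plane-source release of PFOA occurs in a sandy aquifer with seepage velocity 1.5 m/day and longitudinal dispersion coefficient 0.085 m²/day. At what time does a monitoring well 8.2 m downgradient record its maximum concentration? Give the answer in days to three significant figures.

For the 1D instantaneous-source solution, setting ∂C/∂t = 0 at fixed x gives v²t² + 2Dt − x² = 0, so t = (√(D² + v²x²) − D)/v².
√(D² + v²x²) = √(0.085² + 1.5² × 8.2²) = 12.30; v² = 2.25.
t = (12.30 − 0.085)/2.25 = 5.43 days (vs. the pure-advection estimate x/v = 5.47 d).

5.43 days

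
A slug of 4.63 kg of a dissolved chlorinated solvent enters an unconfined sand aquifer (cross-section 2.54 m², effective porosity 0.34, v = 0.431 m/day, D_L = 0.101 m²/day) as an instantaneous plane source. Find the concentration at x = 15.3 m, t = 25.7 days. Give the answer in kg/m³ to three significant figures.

For an instantaneous plane source, C(x,t) = M/(n_e·A·√(4πDt)) · exp(−(x−vt)²/(4Dt)), with n_e·A the pore (flow) area.
Plume center vt = 0.431 × 25.7 = 11.0767 m, so the well at 15.3 m is 4.2233 m downgradient of the peak.
√(4πDt) = 5.711 m, giving peak height M/(n_e·A·√(4πDt)) = 4.63/(0.34 × 2.54 × 5.711) = 0.9388 kg/m³.
(x−vt)²/(4Dt) = (4.2233)²/(4 × 0.101 × 25.7) = 1.718; exp(−1.718) = 0.1794.
C = 0.9388 × 0.1794 = 0.168 kg/m³.

0.168 kg/m³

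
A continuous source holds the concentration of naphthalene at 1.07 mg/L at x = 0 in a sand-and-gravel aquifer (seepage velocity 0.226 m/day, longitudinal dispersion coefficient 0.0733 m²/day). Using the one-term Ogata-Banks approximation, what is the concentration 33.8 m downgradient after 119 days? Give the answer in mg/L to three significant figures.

0.0526 mg/L

For a continuous step input, C/C₀ ≈ ½·erfc((x−vt)/(2√(Dt))).
vt = 0.226 × 119 = 26.894 m and 2√(Dt) = 2√(0.0733 × 119) = 5.907 m.
Argument (x−vt)/(2√(Dt)) = (33.8 − 26.894)/5.907 = 1.169; ½·erfc(1.169) = 0.04914.
C = 1.07 × 0.04914 = 0.0526 mg/L.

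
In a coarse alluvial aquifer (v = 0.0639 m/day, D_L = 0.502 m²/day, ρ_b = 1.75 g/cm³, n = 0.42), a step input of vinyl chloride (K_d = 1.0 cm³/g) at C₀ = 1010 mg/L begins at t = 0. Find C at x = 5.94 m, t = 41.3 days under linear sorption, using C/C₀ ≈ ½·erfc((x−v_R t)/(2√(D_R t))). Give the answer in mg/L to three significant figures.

27.9 mg/L

Retardation factor R = 1 + ρ_b·K_d/n = 1 + 1.75 × 1.0/0.42 = 5.167.
Sorption retards both mechanisms: v_R = v/R = 0.01237 m/day, D_R = D/R = 0.09716 m²/day.
v_R·t = 0.01237 × 41.3 = 0.510881 m; 2√(D_R t) = 4.006 m; argument = (5.94 − 0.510881)/4.006 = 1.355.
C = C₀ × ½·erfc(1.355) = 1010 × 0.02767 = 27.9 mg/L.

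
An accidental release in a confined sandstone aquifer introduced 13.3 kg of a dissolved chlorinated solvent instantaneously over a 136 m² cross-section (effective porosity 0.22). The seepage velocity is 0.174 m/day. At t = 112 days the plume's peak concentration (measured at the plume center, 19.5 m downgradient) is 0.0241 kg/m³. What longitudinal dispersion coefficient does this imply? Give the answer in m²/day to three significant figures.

At the plume center C_max = M/(n_e·A·√(4πDt)), so D = M²/(4πt·(n_e·A·C_max)²).
n_e·A·C_max = 0.22 × 136 × 0.0241 = 0.7211 kg/m.
D = 13.3²/(4π × 112 × 0.7211²) = 0.242 m²/day.

0.242 m²/day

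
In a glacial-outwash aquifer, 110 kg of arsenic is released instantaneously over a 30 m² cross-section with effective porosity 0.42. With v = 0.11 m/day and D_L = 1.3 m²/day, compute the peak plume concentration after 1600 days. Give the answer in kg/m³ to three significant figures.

0.0540 kg/m³

The peak of an instantaneous 1D plume sits at x = vt; there the Gaussian factor is 1 and C_max = M/(n_e·A·√(4πDt)), where n_e·A is the pore area the mass is dissolved in.
√(4πDt) = √(4π × 1.3 × 1600) = 161.7 m, so C_max = 110/(0.42 × 30 × 161.7) = 0.0540 kg/m³.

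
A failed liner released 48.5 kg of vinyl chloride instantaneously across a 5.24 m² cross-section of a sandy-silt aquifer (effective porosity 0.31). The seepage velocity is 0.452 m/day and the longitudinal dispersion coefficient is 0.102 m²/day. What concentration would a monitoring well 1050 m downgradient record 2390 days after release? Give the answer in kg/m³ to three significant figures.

For an instantaneous plane source, C(x,t) = M/(n_e·A·√(4πDt)) · exp(−(x−vt)²/(4Dt)), with n_e·A the pore (flow) area.
Plume center vt = 0.452 × 2390 = 1080.28 m, so the well at 1050 m is 30.28 m upgradient of the peak.
√(4πDt) = 55.35 m, giving peak height M/(n_e·A·√(4πDt)) = 48.5/(0.31 × 5.24 × 55.35) = 0.5394 kg/m³.
(x−vt)²/(4Dt) = (-30.28)²/(4 × 0.102 × 2390) = 0.9403; exp(−0.9403) = 0.3905.
C = 0.5394 × 0.3905 = 0.211 kg/m³.

0.211 kg/m³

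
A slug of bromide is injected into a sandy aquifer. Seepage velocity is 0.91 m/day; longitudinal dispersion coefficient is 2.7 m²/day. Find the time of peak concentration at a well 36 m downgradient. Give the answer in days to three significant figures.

For the 1D instantaneous-source solution, setting ∂C/∂t = 0 at fixed x gives v²t² + 2Dt − x² = 0, so t = (√(D² + v²x²) − D)/v².
√(D² + v²x²) = √(2.7² + 0.91² × 36²) = 32.87; v² = 0.8281.
t = (32.87 − 2.7)/0.8281 = 36.4 days (vs. the pure-advection estimate x/v = 39.6 d).

36.4 days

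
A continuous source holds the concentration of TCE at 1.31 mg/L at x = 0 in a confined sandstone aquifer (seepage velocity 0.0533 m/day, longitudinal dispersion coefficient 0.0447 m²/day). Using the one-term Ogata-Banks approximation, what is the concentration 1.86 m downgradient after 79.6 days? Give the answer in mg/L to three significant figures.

1.07 mg/L

For a continuous step input, C/C₀ ≈ ½·erfc((x−vt)/(2√(Dt))).
vt = 0.0533 × 79.6 = 4.24268 m and 2√(Dt) = 2√(0.0447 × 79.6) = 3.773 m.
Argument (x−vt)/(2√(Dt)) = (1.86 − 4.24268)/3.773 = -0.6315; ½·erfc(-0.6315) = 0.8141.
C = 1.31 × 0.8141 = 1.07 mg/L.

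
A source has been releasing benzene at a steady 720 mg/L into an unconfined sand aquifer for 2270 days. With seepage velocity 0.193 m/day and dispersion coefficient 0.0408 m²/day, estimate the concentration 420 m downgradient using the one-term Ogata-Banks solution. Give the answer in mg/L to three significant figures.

For a continuous step input, C/C₀ ≈ ½·erfc((x−vt)/(2√(Dt))).
vt = 0.193 × 2270 = 438.11 m and 2√(Dt) = 2√(0.0408 × 2270) = 19.25 m.
Argument (x−vt)/(2√(Dt)) = (420 − 438.11)/19.25 = -0.9408; ½·erfc(-0.9408) = 0.9083.
C = 720 × 0.9083 = 654 mg/L.

654 mg/L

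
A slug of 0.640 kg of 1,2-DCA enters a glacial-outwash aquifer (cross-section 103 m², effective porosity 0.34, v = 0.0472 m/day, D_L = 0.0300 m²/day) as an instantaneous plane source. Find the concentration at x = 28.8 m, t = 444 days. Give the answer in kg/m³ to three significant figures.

0.000445 kg/m³

For an instantaneous plane source, C(x,t) = M/(n_e·A·√(4πDt)) · exp(−(x−vt)²/(4Dt)), with n_e·A the pore (flow) area.
Plume center vt = 0.0472 × 444 = 20.9568 m, so the well at 28.8 m is 7.8432 m downgradient of the peak.
√(4πDt) = 12.94 m, giving peak height M/(n_e·A·√(4πDt)) = 0.640/(0.34 × 103 × 12.94) = 0.001412 kg/m³.
(x−vt)²/(4Dt) = (7.8432)²/(4 × 0.0300 × 444) = 1.155; exp(−1.155) = 0.3151.
C = 0.001412 × 0.3151 = 0.000445 kg/m³.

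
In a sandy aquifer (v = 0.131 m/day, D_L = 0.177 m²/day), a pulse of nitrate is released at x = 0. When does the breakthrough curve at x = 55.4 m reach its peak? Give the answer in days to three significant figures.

413 days

For the 1D instantaneous-source solution, setting ∂C/∂t = 0 at fixed x gives v²t² + 2Dt − x² = 0, so t = (√(D² + v²x²) − D)/v².
√(D² + v²x²) = √(0.177² + 0.131² × 55.4²) = 7.260; v² = 0.017161.
t = (7.260 − 0.177)/0.017161 = 413 days (vs. the pure-advection estimate x/v = 423 d).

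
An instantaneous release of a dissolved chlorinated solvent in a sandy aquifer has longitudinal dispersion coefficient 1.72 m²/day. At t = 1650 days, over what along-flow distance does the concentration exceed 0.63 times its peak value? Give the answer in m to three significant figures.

145 m

The plume is Gaussian with σ = √(2Dt) = √(2 × 1.72 × 1650) = 75.34 m.
C/C_peak = exp(−Δx²/(2σ²)) = 0.63 ⇒ Δx = σ·√(−2 ln 0.63) = 75.34 × 0.9613 = 72.42 m.
Width = 2Δx = 145 m.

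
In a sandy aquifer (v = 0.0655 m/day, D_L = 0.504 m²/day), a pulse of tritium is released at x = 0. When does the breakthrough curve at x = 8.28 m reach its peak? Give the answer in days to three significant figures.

For the 1D instantaneous-source solution, setting ∂C/∂t = 0 at fixed x gives v²t² + 2Dt − x² = 0, so t = (√(D² + v²x²) − D)/v².
√(D² + v²x²) = √(0.504² + 0.0655² × 8.28²) = 0.7404; v² = 0.00429025.
t = (0.7404 − 0.504)/0.00429025 = 55.1 days (vs. the pure-advection estimate x/v = 126 d).

55.1 days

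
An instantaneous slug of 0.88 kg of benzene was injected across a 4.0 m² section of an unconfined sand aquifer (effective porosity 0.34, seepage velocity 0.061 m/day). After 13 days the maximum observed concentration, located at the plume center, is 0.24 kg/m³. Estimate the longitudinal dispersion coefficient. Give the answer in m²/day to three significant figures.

0.0445 m²/day

At the plume center C_max = M/(n_e·A·√(4πDt)), so D = M²/(4πt·(n_e·A·C_max)²).
n_e·A·C_max = 0.34 × 4.0 × 0.24 = 0.3264 kg/m.
D = 0.88²/(4π × 13 × 0.3264²) = 0.0445 m²/day.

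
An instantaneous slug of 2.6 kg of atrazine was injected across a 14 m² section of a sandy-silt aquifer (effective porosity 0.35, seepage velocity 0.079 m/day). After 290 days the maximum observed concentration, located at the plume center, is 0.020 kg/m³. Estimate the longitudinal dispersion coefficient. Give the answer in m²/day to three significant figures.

0.193 m²/day

At the plume center C_max = M/(n_e·A·√(4πDt)), so D = M²/(4πt·(n_e·A·C_max)²).
n_e·A·C_max = 0.35 × 14 × 0.020 = 0.09800 kg/m.
D = 2.6²/(4π × 290 × 0.09800²) = 0.193 m²/day.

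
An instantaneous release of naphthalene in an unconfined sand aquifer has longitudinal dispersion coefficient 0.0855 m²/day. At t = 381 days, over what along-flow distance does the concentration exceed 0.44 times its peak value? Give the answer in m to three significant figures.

20.7 m

The plume is Gaussian with σ = √(2Dt) = √(2 × 0.0855 × 381) = 8.072 m.
C/C_peak = exp(−Δx²/(2σ²)) = 0.44 ⇒ Δx = σ·√(−2 ln 0.44) = 8.072 × 1.281 = 10.34 m.
Width = 2Δx = 20.7 m.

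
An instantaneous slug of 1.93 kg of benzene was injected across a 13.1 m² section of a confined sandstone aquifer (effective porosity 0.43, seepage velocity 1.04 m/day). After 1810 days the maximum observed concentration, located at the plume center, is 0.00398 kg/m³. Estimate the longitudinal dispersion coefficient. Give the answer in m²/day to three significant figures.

At the plume center C_max = M/(n_e·A·√(4πDt)), so D = M²/(4πt·(n_e·A·C_max)²).
n_e·A·C_max = 0.43 × 13.1 × 0.00398 = 0.02242 kg/m.
D = 1.93²/(4π × 1810 × 0.02242²) = 0.326 m²/day.

0.326 m²/day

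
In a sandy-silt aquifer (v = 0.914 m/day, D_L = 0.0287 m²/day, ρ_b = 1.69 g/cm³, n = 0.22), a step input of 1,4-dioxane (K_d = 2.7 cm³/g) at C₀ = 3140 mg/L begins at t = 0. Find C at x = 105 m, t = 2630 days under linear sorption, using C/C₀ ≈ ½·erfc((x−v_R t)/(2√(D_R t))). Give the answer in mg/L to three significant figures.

3090 mg/L

Retardation factor R = 1 + ρ_b·K_d/n = 1 + 1.69 × 2.7/0.22 = 21.74.
Sorption retards both mechanisms: v_R = v/R = 0.04204 m/day, D_R = D/R = 0.001320 m²/day.
v_R·t = 0.04204 × 2630 = 110.5652 m; 2√(D_R t) = 3.726 m; argument = (105 − 110.5652)/3.726 = -1.494.
C = C₀ × ½·erfc(-1.494) = 3140 × 0.9827 = 3090 mg/L.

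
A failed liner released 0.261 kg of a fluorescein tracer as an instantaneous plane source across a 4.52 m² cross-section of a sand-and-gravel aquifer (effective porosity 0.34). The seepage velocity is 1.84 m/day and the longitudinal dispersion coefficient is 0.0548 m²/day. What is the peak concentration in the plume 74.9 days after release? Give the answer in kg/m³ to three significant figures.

0.0236 kg/m³

The peak of an instantaneous 1D plume sits at x = vt; there the Gaussian factor is 1 and C_max = M/(n_e·A·√(4πDt)), where n_e·A is the pore area the mass is dissolved in.
√(4πDt) = √(4π × 0.0548 × 74.9) = 7.182 m, so C_max = 0.261/(0.34 × 4.52 × 7.182) = 0.0236 kg/m³.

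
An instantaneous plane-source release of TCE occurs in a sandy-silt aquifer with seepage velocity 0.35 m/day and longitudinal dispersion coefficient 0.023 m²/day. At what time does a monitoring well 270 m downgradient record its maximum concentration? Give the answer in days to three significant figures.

For the 1D instantaneous-source solution, setting ∂C/∂t = 0 at fixed x gives v²t² + 2Dt − x² = 0, so t = (√(D² + v²x²) − D)/v².
√(D² + v²x²) = √(0.023² + 0.35² × 270²) = 94.50; v² = 0.1225.
t = (94.50 − 0.023)/0.1225 = 771 days (vs. the pure-advection estimate x/v = 771 d).

771 days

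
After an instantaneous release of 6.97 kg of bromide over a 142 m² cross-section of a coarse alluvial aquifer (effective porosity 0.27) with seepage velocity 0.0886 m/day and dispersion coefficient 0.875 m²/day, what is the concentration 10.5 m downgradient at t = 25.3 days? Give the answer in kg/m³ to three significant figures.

0.00505 kg/m³

For an instantaneous plane source, C(x,t) = M/(n_e·A·√(4πDt)) · exp(−(x−vt)²/(4Dt)), with n_e·A the pore (flow) area.
Plume center vt = 0.0886 × 25.3 = 2.24158 m, so the well at 10.5 m is 8.25842 m downgradient of the peak.
√(4πDt) = 16.68 m, giving peak height M/(n_e·A·√(4πDt)) = 6.97/(0.27 × 142 × 16.68) = 0.01090 kg/m³.
(x−vt)²/(4Dt) = (8.25842)²/(4 × 0.875 × 25.3) = 0.7702; exp(−0.7702) = 0.4629.
C = 0.01090 × 0.4629 = 0.00505 kg/m³.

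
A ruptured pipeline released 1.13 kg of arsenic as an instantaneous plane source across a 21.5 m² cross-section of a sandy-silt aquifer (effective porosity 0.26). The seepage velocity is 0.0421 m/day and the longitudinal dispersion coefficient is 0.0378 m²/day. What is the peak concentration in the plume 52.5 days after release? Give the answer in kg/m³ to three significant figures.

The peak of an instantaneous 1D plume sits at x = vt; there the Gaussian factor is 1 and C_max = M/(n_e·A·√(4πDt)), where n_e·A is the pore area the mass is dissolved in.
√(4πDt) = √(4π × 0.0378 × 52.5) = 4.994 m, so C_max = 1.13/(0.26 × 21.5 × 4.994) = 0.0405 kg/m³.

0.0405 kg/m³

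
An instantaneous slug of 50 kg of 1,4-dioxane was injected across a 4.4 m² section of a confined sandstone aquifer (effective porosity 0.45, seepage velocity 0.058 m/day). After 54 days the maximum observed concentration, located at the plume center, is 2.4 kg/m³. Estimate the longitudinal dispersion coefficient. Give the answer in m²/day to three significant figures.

At the plume center C_max = M/(n_e·A·√(4πDt)), so D = M²/(4πt·(n_e·A·C_max)²).
n_e·A·C_max = 0.45 × 4.4 × 2.4 = 4.752 kg/m.
D = 50²/(4π × 54 × 4.752²) = 0.163 m²/day.

0.163 m²/day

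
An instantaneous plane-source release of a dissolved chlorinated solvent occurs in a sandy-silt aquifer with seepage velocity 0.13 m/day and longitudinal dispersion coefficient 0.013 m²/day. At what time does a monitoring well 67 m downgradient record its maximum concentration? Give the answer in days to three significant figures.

For the 1D instantaneous-source solution, setting ∂C/∂t = 0 at fixed x gives v²t² + 2Dt − x² = 0, so t = (√(D² + v²x²) − D)/v².
√(D² + v²x²) = √(0.013² + 0.13² × 67²) = 8.710; v² = 0.0169.
t = (8.710 − 0.013)/0.0169 = 515 days (vs. the pure-advection estimate x/v = 515 d).

515 days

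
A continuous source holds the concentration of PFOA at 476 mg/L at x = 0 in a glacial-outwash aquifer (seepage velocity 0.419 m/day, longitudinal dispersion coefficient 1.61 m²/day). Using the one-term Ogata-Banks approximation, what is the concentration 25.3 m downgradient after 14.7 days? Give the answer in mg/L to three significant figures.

For a continuous step input, C/C₀ ≈ ½·erfc((x−vt)/(2√(Dt))).
vt = 0.419 × 14.7 = 6.1593 m and 2√(Dt) = 2√(1.61 × 14.7) = 9.730 m.
Argument (x−vt)/(2√(Dt)) = (25.3 − 6.1593)/9.730 = 1.967; ½·erfc(1.967) = 0.002703.
C = 476 × 0.002703 = 1.29 mg/L.

1.29 mg/L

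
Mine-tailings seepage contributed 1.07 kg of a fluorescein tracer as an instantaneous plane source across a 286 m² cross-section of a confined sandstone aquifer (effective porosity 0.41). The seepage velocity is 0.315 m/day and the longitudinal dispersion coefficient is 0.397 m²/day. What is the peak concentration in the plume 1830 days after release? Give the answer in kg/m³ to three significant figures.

9.55e-05 kg/m³

The peak of an instantaneous 1D plume sits at x = vt; there the Gaussian factor is 1 and C_max = M/(n_e·A·√(4πDt)), where n_e·A is the pore area the mass is dissolved in.
√(4πDt) = √(4π × 0.397 × 1830) = 95.55 m, so C_max = 1.07/(0.41 × 286 × 95.55) = 9.55e-05 kg/m³.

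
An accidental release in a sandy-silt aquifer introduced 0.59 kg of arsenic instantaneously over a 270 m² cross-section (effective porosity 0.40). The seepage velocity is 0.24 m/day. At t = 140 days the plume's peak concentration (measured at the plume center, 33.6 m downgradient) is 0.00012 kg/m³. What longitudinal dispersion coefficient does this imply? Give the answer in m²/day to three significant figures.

At the plume center C_max = M/(n_e·A·√(4πDt)), so D = M²/(4πt·(n_e·A·C_max)²).
n_e·A·C_max = 0.40 × 270 × 0.00012 = 0.01296 kg/m.
D = 0.59²/(4π × 140 × 0.01296²) = 1.18 m²/day.

1.18 m²/day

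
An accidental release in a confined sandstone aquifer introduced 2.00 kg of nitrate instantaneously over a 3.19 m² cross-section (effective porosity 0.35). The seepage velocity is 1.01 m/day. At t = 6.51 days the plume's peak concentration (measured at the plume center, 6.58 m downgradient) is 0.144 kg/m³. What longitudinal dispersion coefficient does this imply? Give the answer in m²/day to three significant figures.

At the plume center C_max = M/(n_e·A·√(4πDt)), so D = M²/(4πt·(n_e·A·C_max)²).
n_e·A·C_max = 0.35 × 3.19 × 0.144 = 0.1608 kg/m.
D = 2.00²/(4π × 6.51 × 0.1608²) = 1.89 m²/day.

1.89 m²/day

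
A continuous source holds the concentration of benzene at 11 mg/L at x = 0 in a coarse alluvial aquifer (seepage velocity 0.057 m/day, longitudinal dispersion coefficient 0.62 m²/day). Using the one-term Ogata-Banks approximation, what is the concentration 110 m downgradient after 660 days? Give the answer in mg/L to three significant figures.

For a continuous step input, C/C₀ ≈ ½·erfc((x−vt)/(2√(Dt))).
vt = 0.057 × 660 = 37.62 m and 2√(Dt) = 2√(0.62 × 660) = 40.46 m.
Argument (x−vt)/(2√(Dt)) = (110 − 37.62)/40.46 = 1.789; ½·erfc(1.789) = 0.005703.
C = 11 × 0.005703 = 0.0627 mg/L.

0.0627 mg/L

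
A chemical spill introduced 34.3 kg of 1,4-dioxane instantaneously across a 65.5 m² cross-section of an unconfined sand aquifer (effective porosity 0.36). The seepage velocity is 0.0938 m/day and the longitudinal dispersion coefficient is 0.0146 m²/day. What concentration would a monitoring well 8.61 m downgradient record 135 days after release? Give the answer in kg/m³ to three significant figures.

0.0364 kg/m³

For an instantaneous plane source, C(x,t) = M/(n_e·A·√(4πDt)) · exp(−(x−vt)²/(4Dt)), with n_e·A the pore (flow) area.
Plume center vt = 0.0938 × 135 = 12.663 m, so the well at 8.61 m is 4.053 m upgradient of the peak.
√(4πDt) = 4.977 m, giving peak height M/(n_e·A·√(4πDt)) = 34.3/(0.36 × 65.5 × 4.977) = 0.2923 kg/m³.
(x−vt)²/(4Dt) = (-4.053)²/(4 × 0.0146 × 135) = 2.084; exp(−2.084) = 0.1244.
C = 0.2923 × 0.1244 = 0.0364 kg/m³.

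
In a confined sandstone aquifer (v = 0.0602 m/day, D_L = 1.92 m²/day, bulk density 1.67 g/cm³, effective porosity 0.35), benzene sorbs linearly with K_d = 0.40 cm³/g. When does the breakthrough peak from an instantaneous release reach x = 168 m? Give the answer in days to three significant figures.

Retardation factor R = 1 + ρ_b·K_d/n = 1 + 1.67 × 0.40/0.35 = 2.909.
Sorption retards both mechanisms: v_R = v/R = 0.02069 m/day, D_R = D/R = 0.6600 m²/day.
Peak time from v_R²t² + 2D_R t − x² = 0: t = (√(D_R² + v_R²x²) − D_R)/v_R².
√(D_R² + v_R²x²) = √(0.6600² + 0.02069² × 168²) = 3.538; v_R² = 0.0004281.
t = (3.538 − 0.6600)/0.0004281 = 6720 days.

6720 days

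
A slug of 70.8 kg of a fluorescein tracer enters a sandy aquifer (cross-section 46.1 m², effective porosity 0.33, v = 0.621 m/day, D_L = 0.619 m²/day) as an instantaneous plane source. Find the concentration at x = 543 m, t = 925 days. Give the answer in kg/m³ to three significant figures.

0.0356 kg/m³

For an instantaneous plane source, C(x,t) = M/(n_e·A·√(4πDt)) · exp(−(x−vt)²/(4Dt)), with n_e·A the pore (flow) area.
Plume center vt = 0.621 × 925 = 574.425 m, so the well at 543 m is 31.425 m upgradient of the peak.
√(4πDt) = 84.82 m, giving peak height M/(n_e·A·√(4πDt)) = 70.8/(0.33 × 46.1 × 84.82) = 0.05487 kg/m³.
(x−vt)²/(4Dt) = (-31.425)²/(4 × 0.619 × 925) = 0.4312; exp(−0.4312) = 0.6497.
C = 0.05487 × 0.6497 = 0.0356 kg/m³.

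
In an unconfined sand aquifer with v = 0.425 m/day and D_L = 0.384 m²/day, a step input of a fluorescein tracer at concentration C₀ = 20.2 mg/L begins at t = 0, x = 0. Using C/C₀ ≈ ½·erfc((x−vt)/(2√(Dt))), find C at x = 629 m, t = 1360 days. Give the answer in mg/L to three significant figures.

1.16 mg/L

For a continuous step input, C/C₀ ≈ ½·erfc((x−vt)/(2√(Dt))).
vt = 0.425 × 1360 = 578 m and 2√(Dt) = 2√(0.384 × 1360) = 45.71 m.
Argument (x−vt)/(2√(Dt)) = (629 − 578)/45.71 = 1.116; ½·erfc(1.116) = 0.05725.
C = 20.2 × 0.05725 = 1.16 mg/L.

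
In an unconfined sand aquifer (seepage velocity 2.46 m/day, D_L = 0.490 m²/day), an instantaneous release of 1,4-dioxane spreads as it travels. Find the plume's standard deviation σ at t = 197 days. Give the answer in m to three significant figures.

Dispersive spreading gives a Gaussian with σ² = 2Dt; advection only shifts the center.
σ = √(2 × 0.490 × 197) = 13.9 m.

13.9 m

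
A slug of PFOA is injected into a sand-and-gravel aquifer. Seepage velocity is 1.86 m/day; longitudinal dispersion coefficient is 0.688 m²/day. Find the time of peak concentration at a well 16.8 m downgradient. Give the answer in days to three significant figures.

For the 1D instantaneous-source solution, setting ∂C/∂t = 0 at fixed x gives v²t² + 2Dt − x² = 0, so t = (√(D² + v²x²) − D)/v².
√(D² + v²x²) = √(0.688² + 1.86² × 16.8²) = 31.26; v² = 3.4596.
t = (31.26 − 0.688)/3.4596 = 8.84 days (vs. the pure-advection estimate x/v = 9.03 d).

8.84 days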